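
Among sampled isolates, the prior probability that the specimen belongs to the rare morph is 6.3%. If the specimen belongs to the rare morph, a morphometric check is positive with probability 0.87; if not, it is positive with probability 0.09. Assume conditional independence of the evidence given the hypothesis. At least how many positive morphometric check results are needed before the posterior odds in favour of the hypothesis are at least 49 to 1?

3

Prior odds = 0.063/0.937 = 63/937.
Likelihood ratio of a positive = 0.87/0.09 = 29/3.
Target odds = 49.
Require (29/3)ⁿ ≥ 49 ÷ (63/937) = 6559/9.
(29/3)² = 841/9 falls short of 6559/9 but (29/3)³ = 24389/27 reaches it, so n = 3.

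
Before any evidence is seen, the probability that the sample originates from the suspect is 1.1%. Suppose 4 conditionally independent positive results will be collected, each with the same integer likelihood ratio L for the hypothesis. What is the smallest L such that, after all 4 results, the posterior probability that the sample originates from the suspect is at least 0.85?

Prior odds = 0.011/0.989 = 11/989.
Target odds = 0.85/0.15 = 17/3.
Need L⁴ ≥ 17/3 ÷ (11/989) = 16813/33.
4⁴ = 256 < 16813/33 ≤ 625 = 5⁴, so L = 5.

5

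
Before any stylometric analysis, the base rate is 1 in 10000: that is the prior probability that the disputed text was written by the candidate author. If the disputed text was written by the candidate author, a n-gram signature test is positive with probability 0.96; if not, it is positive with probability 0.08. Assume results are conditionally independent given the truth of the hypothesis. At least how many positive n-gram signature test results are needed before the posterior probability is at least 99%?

6

Prior odds: 0.0001 ÷ 0.9999 = 1/9999.
Likelihood ratio of a positive = 0.96/0.08 = 12.
Target odds: 0.99 ÷ 0.01 = 99.
Need (1/9999) × 12ⁿ ≥ 99, i.e. 12ⁿ ≥ 989901.
12⁵ = 248832 falls short of 989901 but 12⁶ = 2985984 reaches it, so n = 6.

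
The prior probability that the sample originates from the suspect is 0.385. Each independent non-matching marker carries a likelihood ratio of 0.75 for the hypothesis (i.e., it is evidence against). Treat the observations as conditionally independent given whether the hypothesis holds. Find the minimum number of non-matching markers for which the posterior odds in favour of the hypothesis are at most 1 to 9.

Prior odds: 0.385 ÷ 0.615 = 77/123.
Likelihood ratio per non-matching marker = 0.75.
Target odds = 1/9.
Require 0.75ⁿ ≤ 1/9 ÷ (77/123) = 41/231.
0.75⁶ = 729/4096 is still above 41/231 but 0.75⁷ = 2187/16384 is at or below it, so n = 7.

7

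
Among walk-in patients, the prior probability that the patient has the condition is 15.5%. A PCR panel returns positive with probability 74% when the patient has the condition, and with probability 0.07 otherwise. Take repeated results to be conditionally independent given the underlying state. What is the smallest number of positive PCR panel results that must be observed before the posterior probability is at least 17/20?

Prior odds: 0.155 ÷ 0.845 = 31/169.
Likelihood ratio of a positive result = 0.74/0.07 = 74/7.
Target posterior odds = 0.85/0.15 = 17/3.
Need (31/169) × (74/7)ⁿ ≥ 17/3, i.e. (74/7)ⁿ ≥ 2873/93.
(74/7)¹ = 74/7 falls short of 2873/93 but (74/7)² = 5476/49 reaches it, so n = 2.

2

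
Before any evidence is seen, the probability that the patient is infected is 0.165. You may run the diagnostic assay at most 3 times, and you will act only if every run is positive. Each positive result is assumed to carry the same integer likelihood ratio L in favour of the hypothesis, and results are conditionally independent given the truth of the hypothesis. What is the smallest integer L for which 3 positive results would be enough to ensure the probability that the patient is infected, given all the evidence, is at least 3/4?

3

Prior odds = 0.165/0.835 = 33/167.
Target odds = 0.75/0.25 = 3.
Need L³ ≥ 3 ÷ (33/167) = 167/11.
2³ = 8 < 167/11 ≤ 27 = 3³, so L = 3.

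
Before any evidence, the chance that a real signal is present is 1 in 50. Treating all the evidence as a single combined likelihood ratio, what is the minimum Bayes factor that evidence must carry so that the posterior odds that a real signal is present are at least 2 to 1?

98

Prior odds = 0.02/0.98 = 1/49.
Target odds = 2.
Required Bayes factor = 2 ÷ (1/49) = 98.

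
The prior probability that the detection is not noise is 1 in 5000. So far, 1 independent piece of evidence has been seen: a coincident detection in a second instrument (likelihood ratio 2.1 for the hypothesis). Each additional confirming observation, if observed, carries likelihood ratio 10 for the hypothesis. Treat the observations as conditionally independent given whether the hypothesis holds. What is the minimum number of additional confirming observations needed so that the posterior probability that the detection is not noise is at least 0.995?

6

Prior odds = 0.0002/0.9998 = 1/4999.
Bayes factor of the evidence already in hand = 2.1.
Odds after that evidence = (1/4999) × 2.1 = 21/49990.
Target odds = 0.995/0.005 = 199.
Need 10ⁿ ≥ 199 ÷ (21/49990) = 9948010/21.
10⁵ = 100000 falls short of 9948010/21 but 10⁶ = 1000000 reaches it, so n = 6.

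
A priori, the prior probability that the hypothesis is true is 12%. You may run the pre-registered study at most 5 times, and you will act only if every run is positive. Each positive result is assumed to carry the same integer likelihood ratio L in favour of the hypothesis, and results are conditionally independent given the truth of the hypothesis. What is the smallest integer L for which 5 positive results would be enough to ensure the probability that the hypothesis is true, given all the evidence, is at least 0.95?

Prior odds = 0.12/0.88 = 3/22.
Target odds = 0.95/0.05 = 19.
Need L⁵ ≥ 19 ÷ (3/22) = 418/3.
2⁵ = 32 < 418/3 ≤ 243 = 3⁵, so L = 3.

3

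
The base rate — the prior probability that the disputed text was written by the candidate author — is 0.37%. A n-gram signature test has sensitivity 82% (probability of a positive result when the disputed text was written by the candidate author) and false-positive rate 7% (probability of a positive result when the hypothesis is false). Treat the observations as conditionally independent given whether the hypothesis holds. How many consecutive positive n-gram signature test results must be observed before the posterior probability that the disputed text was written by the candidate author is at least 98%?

4

Prior odds: 0.0037 ÷ 0.9963 = 37/9963.
Likelihood ratio of a positive result = 0.82/0.07 = 82/7.
Target posterior odds = 0.98/0.02 = 49.
Require (82/7)ⁿ ≥ 49 ÷ (37/9963) = 488187/37.
(82/7)³ = 551368/343 falls short of 488187/37 but (82/7)⁴ = 45212176/2401 reaches it, so n = 4.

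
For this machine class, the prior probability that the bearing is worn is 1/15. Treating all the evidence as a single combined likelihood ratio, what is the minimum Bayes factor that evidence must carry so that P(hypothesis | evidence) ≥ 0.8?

Prior odds = (1/15)/(14/15) = 1/14.
Target odds = 0.8/0.2 = 4.
Required Bayes factor = 4 ÷ (1/14) = 56.

56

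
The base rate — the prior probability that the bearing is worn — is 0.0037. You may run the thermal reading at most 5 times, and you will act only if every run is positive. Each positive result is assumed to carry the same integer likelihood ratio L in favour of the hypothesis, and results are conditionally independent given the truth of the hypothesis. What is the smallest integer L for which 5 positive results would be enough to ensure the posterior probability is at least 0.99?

8

Prior odds = 0.0037/0.9963 = 37/9963.
Target odds = 0.99/0.01 = 99.
Need L⁵ ≥ 99 ÷ (37/9963) = 986337/37.
7⁵ = 16807 < 986337/37 ≤ 32768 = 8⁵, so L = 8.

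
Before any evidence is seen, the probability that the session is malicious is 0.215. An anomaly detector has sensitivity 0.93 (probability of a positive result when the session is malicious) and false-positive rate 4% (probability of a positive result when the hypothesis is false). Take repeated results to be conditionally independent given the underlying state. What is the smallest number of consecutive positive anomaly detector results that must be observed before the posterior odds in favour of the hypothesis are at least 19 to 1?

2

Prior odds = 0.215/0.785 = 43/157.
Likelihood ratio of a positive result = 0.93/0.04 = 23.25.
Target odds = 19.
Require 23.25ⁿ ≥ 19 ÷ (43/157) = 2983/43.
23.25¹ = 23.25 falls short of 2983/43 but 23.25² = 540.5625 reaches it, so n = 2.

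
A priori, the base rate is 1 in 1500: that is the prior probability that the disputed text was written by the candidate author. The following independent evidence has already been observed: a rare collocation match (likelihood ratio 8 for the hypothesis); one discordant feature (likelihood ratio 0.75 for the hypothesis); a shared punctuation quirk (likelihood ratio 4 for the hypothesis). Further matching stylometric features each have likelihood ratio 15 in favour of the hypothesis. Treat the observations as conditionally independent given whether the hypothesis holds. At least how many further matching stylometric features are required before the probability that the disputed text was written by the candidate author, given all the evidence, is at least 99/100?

4

Prior odds = (1/1500)/(1499/1500) = 1/1499.
Combined Bayes factor of the evidence already in hand = 8 × 0.75 × 4 = 24.
Odds after that evidence = (1/1499) × 24 = 24/1499.
Target odds = 0.99/0.01 = 99.
Need 15ⁿ ≥ 99 ÷ (24/1499) = 6183.375.
15³ = 3375 falls short of 6183.375 but 15⁴ = 50625 reaches it, so n = 4.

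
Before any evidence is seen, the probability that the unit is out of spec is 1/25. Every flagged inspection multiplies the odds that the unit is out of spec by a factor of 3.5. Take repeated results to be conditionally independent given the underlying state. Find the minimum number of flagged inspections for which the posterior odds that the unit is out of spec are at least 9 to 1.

5

Prior odds: 0.04 ÷ 0.96 = 1/24.
Likelihood ratio per flagged inspection = 3.5.
Target odds = 9.
Need (1/24) × 3.5ⁿ ≥ 9, i.e. 3.5ⁿ ≥ 216.
3.5⁴ = 150.0625 falls short of 216 but 3.5⁵ = 525.21875 reaches it, so n = 5.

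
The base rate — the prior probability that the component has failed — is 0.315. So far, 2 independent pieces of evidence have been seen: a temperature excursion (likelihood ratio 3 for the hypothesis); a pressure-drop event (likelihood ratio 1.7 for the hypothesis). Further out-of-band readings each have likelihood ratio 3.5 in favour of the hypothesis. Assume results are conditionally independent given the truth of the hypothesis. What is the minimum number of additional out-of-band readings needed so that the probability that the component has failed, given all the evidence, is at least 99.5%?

4

Prior odds = 0.315/0.685 = 63/137.
Combined Bayes factor of the evidence already in hand = 3 × 1.7 = 5.1.
Odds after that evidence = (63/137) × 5.1 = 3213/1370.
Target odds = 0.995/0.005 = 199.
Need 3.5ⁿ ≥ 199 ÷ (3213/1370) = 272630/3213.
3.5³ = 42.875 falls short of 272630/3213 but 3.5⁴ = 150.0625 reaches it, so n = 4.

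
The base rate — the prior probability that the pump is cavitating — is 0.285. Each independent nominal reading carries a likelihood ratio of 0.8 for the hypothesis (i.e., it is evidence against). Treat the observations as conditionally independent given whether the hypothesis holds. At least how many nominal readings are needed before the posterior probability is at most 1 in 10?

Prior odds: 0.285 ÷ 0.715 = 57/143.
Likelihood ratio per nominal reading = 0.8.
Target posterior odds = 0.1/0.9 = 1/9.
Require 0.8ⁿ ≤ 1/9 ÷ (57/143) = 143/513.
0.8⁵ = 0.32768 is still above 143/513 but 0.8⁶ = 4096/15625 is at or below it, so n = 6.

6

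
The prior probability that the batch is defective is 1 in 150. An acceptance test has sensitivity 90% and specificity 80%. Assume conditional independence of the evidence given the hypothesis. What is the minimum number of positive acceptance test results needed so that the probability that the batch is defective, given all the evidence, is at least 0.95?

6

Prior odds = (1/150)/(149/150) = 1/149.
False-positive rate = 1 − 0.8 = 0.2; likelihood ratio of a positive = 0.9/0.2 = 4.5.
Target odds: 0.95 ÷ 0.05 = 19.
Need (1/149) × 4.5ⁿ ≥ 19, i.e. 4.5ⁿ ≥ 2831.
4.5⁵ = 1845.28125 falls short of 2831 but 4.5⁶ = 8303.765625 reaches it, so n = 6.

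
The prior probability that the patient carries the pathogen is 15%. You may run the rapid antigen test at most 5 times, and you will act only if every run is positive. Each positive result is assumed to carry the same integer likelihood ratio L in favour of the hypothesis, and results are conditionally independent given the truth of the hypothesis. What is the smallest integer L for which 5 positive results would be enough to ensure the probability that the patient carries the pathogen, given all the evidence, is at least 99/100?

4

Prior odds = 0.15/0.85 = 3/17.
Target odds = 0.99/0.01 = 99.
Need L⁵ ≥ 99 ÷ (3/17) = 561.
3⁵ = 243 < 561 ≤ 1024 = 4⁵, so L = 4.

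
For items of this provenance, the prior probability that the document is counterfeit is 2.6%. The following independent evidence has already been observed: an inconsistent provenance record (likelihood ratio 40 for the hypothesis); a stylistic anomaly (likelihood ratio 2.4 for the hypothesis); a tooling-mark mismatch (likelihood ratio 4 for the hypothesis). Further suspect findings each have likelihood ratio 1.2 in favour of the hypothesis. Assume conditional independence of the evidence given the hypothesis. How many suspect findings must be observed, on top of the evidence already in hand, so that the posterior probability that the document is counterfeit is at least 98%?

9

Prior odds = 0.026/0.974 = 13/487.
Combined Bayes factor of the evidence already in hand = 40 × 2.4 × 4 = 384.
Odds after that evidence = (13/487) × 384 = 4992/487.
Target odds = 0.98/0.02 = 49.
Need 1.2ⁿ ≥ 49 ÷ (4992/487) = 23863/4992.
1.2⁸ = 1679616/390625 falls short of 23863/4992 but 1.2⁹ = 10077696/1953125 reaches it, so n = 9.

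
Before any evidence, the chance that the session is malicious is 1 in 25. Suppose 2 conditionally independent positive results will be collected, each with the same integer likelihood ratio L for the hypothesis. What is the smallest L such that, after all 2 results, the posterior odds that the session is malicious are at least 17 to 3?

Prior odds = 0.04/0.96 = 1/24.
Target odds = 17/3.
Need L² ≥ 17/3 ÷ (1/24) = 136.
11² = 121 < 136 ≤ 144 = 12², so L = 12.

12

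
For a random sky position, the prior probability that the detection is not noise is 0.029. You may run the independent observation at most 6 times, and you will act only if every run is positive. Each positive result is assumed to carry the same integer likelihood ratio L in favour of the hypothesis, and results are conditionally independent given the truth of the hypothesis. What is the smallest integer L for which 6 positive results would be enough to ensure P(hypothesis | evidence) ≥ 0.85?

Prior odds = 0.029/0.971 = 29/971.
Target odds = 0.85/0.15 = 17/3.
Need L⁶ ≥ 17/3 ÷ (29/971) = 16507/87.
2⁶ = 64 < 16507/87 ≤ 729 = 3⁶, so L = 3.

3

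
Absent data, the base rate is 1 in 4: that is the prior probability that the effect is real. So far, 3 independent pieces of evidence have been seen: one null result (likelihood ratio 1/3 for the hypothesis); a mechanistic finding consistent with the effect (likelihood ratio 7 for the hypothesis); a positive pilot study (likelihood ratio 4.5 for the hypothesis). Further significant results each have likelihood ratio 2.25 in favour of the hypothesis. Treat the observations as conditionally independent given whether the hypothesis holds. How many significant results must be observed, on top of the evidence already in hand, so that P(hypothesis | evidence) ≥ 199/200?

5

Prior odds = 0.25/0.75 = 1/3.
Combined Bayes factor of the evidence already in hand = (1/3) × 7 × 4.5 = 10.5.
Odds after that evidence = (1/3) × 10.5 = 3.5.
Target odds = 0.995/0.005 = 199.
Need 2.25ⁿ ≥ 199 ÷ 3.5 = 398/7.
2.25⁴ = 25.62890625 falls short of 398/7 but 2.25⁵ = 59049/1024 reaches it, so n = 5.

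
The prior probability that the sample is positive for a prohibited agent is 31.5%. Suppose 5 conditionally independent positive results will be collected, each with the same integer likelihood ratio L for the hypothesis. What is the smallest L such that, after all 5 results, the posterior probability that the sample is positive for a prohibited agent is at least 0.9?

Prior odds = 0.315/0.685 = 63/137.
Target odds = 0.9/0.1 = 9.
Need L⁵ ≥ 9 ÷ (63/137) = 137/7.
1⁵ = 1 < 137/7 ≤ 32 = 2⁵, so L = 2.

2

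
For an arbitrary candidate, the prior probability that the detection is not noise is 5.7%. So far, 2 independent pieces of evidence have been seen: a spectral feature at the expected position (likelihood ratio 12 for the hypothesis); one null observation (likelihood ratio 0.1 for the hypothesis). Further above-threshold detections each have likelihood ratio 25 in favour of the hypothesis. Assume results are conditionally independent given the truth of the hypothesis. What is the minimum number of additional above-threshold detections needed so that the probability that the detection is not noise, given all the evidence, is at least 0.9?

Prior odds = 0.057/0.943 = 57/943.
Combined Bayes factor of the evidence already in hand = 12 × 0.1 = 1.2.
Odds after that evidence = (57/943) × 1.2 = 342/4715.
Target odds = 0.9/0.1 = 9.
Need 25ⁿ ≥ 9 ÷ (342/4715) = 4715/38.
25¹ = 25 falls short of 4715/38 but 25² = 625 reaches it, so n = 2.

2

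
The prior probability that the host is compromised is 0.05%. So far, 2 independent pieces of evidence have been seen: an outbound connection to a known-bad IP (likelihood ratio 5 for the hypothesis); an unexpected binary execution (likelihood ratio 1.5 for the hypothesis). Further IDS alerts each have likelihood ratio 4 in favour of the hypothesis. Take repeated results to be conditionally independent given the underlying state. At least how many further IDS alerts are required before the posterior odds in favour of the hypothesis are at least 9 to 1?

Prior odds = 0.0005/0.9995 = 1/1999.
Combined Bayes factor of the evidence already in hand = 5 × 1.5 = 7.5.
Odds after that evidence = (1/1999) × 7.5 = 15/3998.
Target odds = 9.
Need 4ⁿ ≥ 9 ÷ (15/3998) = 2398.8.
4⁵ = 1024 falls short of 2398.8 but 4⁶ = 4096 reaches it, so n = 6.

6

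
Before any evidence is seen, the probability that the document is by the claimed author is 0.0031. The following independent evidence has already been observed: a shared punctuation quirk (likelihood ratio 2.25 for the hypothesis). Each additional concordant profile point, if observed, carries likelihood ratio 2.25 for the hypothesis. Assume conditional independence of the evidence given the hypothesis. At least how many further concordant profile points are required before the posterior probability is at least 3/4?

8

Prior odds = 0.0031/0.9969 = 31/9969.
Bayes factor of the evidence already in hand = 2.25.
Odds after that evidence = (31/9969) × 2.25 = 93/13292.
Target odds = 0.75/0.25 = 3.
Need 2.25ⁿ ≥ 3 ÷ (93/13292) = 13292/31.
2.25⁷ = 4782969/16384 falls short of 13292/31 but 2.25⁸ = 43046721/65536 reaches it, so n = 8.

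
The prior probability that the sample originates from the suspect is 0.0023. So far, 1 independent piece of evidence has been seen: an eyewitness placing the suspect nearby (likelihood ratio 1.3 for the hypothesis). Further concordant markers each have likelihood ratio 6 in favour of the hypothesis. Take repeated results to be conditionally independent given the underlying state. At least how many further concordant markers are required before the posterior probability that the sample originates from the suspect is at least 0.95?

Prior odds = 0.0023/0.9977 = 23/9977.
Bayes factor of the evidence already in hand = 1.3.
Odds after that evidence = (23/9977) × 1.3 = 299/99770.
Target odds = 0.95/0.05 = 19.
Need 6ⁿ ≥ 19 ÷ (299/99770) = 1895630/299.
6⁴ = 1296 falls short of 1895630/299 but 6⁵ = 7776 reaches it, so n = 5.

5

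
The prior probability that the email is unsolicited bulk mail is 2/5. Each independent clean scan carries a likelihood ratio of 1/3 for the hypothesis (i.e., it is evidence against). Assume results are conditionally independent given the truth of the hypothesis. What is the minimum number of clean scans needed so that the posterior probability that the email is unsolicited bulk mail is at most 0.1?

Prior odds: 0.4 ÷ 0.6 = 2/3.
Likelihood ratio per clean scan = 1/3.
Target odds: 0.1 ÷ 0.9 = 1/9.
Need (2/3) × (1/3)ⁿ ≤ 1/9, i.e. (1/3)ⁿ ≤ 1/6.
(1/3)¹ = 1/3 is still above 1/6 but (1/3)² = 1/9 is at or below it, so n = 2.

2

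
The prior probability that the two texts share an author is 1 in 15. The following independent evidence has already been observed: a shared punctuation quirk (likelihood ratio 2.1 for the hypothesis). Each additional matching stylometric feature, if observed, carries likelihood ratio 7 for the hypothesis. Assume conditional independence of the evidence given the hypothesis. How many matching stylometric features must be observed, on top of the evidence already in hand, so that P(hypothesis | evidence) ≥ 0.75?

2

Prior odds = (1/15)/(14/15) = 1/14.
Bayes factor of the evidence already in hand = 2.1.
Odds after that evidence = (1/14) × 2.1 = 0.15.
Target odds = 0.75/0.25 = 3.
Need 7ⁿ ≥ 3 ÷ 0.15 = 20.
7¹ = 7 falls short of 20 but 7² = 49 reaches it, so n = 2.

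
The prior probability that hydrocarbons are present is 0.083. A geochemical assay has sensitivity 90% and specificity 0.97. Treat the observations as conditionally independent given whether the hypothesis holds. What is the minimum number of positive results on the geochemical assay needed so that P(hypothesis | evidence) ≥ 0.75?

2

Prior odds: 0.083 ÷ 0.917 = 83/917.
False-positive rate = 1 − 0.97 = 0.03; likelihood ratio of a positive = 0.9/0.03 = 30.
Target posterior odds = 0.75/0.25 = 3.
Need (83/917) × 30ⁿ ≥ 3, i.e. 30ⁿ ≥ 2751/83.
30¹ = 30 falls short of 2751/83 but 30² = 900 reaches it, so n = 2.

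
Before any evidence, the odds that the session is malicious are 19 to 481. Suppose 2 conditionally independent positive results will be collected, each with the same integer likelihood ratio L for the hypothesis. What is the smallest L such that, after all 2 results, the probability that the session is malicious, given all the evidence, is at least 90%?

Prior odds = 19/481.
Target odds = 0.9/0.1 = 9.
Need L² ≥ 9 ÷ (19/481) = 4329/19.
15² = 225 < 4329/19 ≤ 256 = 16², so L = 16.

16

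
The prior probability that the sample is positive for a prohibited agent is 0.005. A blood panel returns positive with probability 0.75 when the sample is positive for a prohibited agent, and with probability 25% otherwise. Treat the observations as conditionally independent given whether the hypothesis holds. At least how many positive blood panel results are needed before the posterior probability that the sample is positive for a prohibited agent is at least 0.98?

9

Prior odds = 0.005/0.995 = 1/199.
Likelihood ratio of a positive result = 0.75/0.25 = 3.
Target posterior odds = 0.98/0.02 = 49.
Require 3ⁿ ≥ 49 ÷ (1/199) = 9751.
3⁸ = 6561 falls short of 9751 but 3⁹ = 19683 reaches it, so n = 9.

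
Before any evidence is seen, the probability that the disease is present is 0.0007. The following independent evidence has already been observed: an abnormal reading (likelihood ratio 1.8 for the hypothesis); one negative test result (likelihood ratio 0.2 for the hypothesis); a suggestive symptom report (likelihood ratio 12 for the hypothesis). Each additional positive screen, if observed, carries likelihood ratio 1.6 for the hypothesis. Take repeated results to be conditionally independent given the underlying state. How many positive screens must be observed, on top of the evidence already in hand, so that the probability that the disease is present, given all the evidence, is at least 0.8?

Prior odds = 0.0007/0.9993 = 7/9993.
Combined Bayes factor of the evidence already in hand = 1.8 × 0.2 × 12 = 4.32.
Odds after that evidence = (7/9993) × 4.32 = 252/83275.
Target odds = 0.8/0.2 = 4.
Need 1.6ⁿ ≥ 4 ÷ (252/83275) = 83275/63.
1.6¹⁵ ≈1152.92 falls short of 83275/63 but 1.6¹⁶ ≈1844.67 reaches it, so n = 16.

16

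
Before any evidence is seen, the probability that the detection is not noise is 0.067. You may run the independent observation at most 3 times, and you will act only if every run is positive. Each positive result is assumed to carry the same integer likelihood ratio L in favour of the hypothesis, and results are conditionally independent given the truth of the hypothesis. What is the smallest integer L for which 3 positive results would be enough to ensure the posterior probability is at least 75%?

Prior odds = 0.067/0.933 = 67/933.
Target odds = 0.75/0.25 = 3.
Need L³ ≥ 3 ÷ (67/933) = 2799/67.
3³ = 27 < 2799/67 ≤ 64 = 4³, so L = 4.

4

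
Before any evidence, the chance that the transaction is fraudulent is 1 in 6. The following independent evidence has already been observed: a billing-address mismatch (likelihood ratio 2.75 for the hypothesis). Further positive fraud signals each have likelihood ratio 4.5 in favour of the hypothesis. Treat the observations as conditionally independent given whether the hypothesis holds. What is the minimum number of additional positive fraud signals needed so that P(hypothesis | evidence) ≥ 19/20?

Prior odds = (1/6)/(5/6) = 0.2.
Bayes factor of the evidence already in hand = 2.75.
Odds after that evidence = 0.2 × 2.75 = 0.55.
Target odds = 0.95/0.05 = 19.
Need 4.5ⁿ ≥ 19 ÷ 0.55 = 380/11.
4.5² = 20.25 falls short of 380/11 but 4.5³ = 91.125 reaches it, so n = 3.

3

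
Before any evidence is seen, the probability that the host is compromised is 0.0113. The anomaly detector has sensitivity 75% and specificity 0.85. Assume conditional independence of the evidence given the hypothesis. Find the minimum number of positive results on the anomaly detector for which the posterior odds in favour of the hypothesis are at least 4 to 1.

4

Prior odds: 0.0113 ÷ 0.9887 = 113/9887.
False-positive rate = 1 − 0.85 = 0.15; likelihood ratio of a positive = 0.75/0.15 = 5.
Target odds = 4.
Need (113/9887) × 5ⁿ ≥ 4, i.e. 5ⁿ ≥ 39548/113.
5³ = 125 falls short of 39548/113 but 5⁴ = 625 reaches it, so n = 4.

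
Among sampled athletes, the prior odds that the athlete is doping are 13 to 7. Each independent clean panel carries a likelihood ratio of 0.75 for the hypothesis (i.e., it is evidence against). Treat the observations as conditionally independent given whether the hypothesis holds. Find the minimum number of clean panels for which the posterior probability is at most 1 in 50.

Prior odds = 13/7.
Likelihood ratio per clean panel = 0.75.
Target odds: 0.02 ÷ 0.98 = 1/49.
Require 0.75ⁿ ≤ 1/49 ÷ (13/7) = 1/91.
0.75¹⁵ ≈0.0133635 is still above 1/91 but 0.75¹⁶ ≈0.0100226 is at or below it, so n = 16.

16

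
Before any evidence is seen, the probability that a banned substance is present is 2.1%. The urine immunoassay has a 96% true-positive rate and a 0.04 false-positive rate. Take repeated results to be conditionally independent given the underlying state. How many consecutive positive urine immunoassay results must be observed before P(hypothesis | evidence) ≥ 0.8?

2

Prior odds: 0.021 ÷ 0.979 = 21/979.
Likelihood ratio of a positive result = 0.96/0.04 = 24.
Target odds: 0.8 ÷ 0.2 = 4.
Need (21/979) × 24ⁿ ≥ 4, i.e. 24ⁿ ≥ 3916/21.
24¹ = 24 falls short of 3916/21 but 24² = 576 reaches it, so n = 2.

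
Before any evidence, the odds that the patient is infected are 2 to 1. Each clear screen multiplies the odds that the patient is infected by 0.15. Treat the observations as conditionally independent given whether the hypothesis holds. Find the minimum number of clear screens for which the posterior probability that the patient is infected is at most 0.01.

Prior odds = 2.
Likelihood ratio per clear screen = 0.15.
Target odds: 0.01 ÷ 0.99 = 1/99.
Require 0.15ⁿ ≤ 1/99 ÷ 2 = 1/198.
0.15² = 0.0225 is still above 1/198 but 0.15³ = 0.003375 is at or below it, so n = 3.

3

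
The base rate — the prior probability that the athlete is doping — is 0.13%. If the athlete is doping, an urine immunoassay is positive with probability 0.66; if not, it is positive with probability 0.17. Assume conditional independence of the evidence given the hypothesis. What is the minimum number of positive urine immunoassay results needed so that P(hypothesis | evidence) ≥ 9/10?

7

Prior odds = 0.0013/0.9987 = 13/9987.
Likelihood ratio of a positive = 0.66/0.17 = 66/17.
Target posterior odds = 0.9/0.1 = 9.
Require (66/17)ⁿ ≥ 9 ÷ (13/9987) = 89883/13.
(66/17)⁶ ≈3424.29 falls short of 89883/13 but (66/17)⁷ ≈13294.3 reaches it, so n = 7.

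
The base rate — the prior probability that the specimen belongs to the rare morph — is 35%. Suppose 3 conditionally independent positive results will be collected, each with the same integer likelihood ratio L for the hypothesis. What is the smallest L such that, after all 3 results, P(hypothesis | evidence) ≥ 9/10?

3

Prior odds = 0.35/0.65 = 7/13.
Target odds = 0.9/0.1 = 9.
Need L³ ≥ 9 ÷ (7/13) = 117/7.
2³ = 8 < 117/7 ≤ 27 = 3³, so L = 3.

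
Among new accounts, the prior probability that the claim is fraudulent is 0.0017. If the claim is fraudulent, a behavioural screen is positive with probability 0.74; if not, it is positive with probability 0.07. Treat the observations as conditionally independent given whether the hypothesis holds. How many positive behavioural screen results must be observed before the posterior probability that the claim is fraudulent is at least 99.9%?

6

Prior odds: 0.0017 ÷ 0.9983 = 17/9983.
Likelihood ratio of a positive = 0.74/0.07 = 74/7.
Target posterior odds = 0.999/0.001 = 999.
Require (74/7)ⁿ ≥ 999 ÷ (17/9983) = 9973017/17.
(74/7)⁵ ≈132029 falls short of 9973017/17 but (74/7)⁶ ≈1.39573e+06 reaches it, so n = 6.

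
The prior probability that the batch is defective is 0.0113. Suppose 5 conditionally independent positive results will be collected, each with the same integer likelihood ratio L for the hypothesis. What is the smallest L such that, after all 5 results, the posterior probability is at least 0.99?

Prior odds = 0.0113/0.9887 = 113/9887.
Target odds = 0.99/0.01 = 99.
Need L⁵ ≥ 99 ÷ (113/9887) = 978813/113.
6⁵ = 7776 < 978813/113 ≤ 16807 = 7⁵, so L = 7.

7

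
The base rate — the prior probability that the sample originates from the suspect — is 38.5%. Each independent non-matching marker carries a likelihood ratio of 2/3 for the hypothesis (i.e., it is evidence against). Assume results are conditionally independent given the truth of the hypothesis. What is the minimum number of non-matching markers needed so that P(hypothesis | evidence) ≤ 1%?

Prior odds: 0.385 ÷ 0.615 = 77/123.
Likelihood ratio per non-matching marker = 2/3.
Target posterior odds = 0.01/0.99 = 1/99.
Require (2/3)ⁿ ≤ 1/99 ÷ (77/123) = 41/2541.
(2/3)¹⁰ = 1024/59049 is still above 41/2541 but (2/3)¹¹ = 2048/177147 is at or below it, so n = 11.

11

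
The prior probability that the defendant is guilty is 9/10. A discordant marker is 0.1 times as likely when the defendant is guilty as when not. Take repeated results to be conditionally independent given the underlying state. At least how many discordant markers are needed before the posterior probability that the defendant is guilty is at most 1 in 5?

2

Prior odds: 0.9 ÷ 0.1 = 9.
Likelihood ratio per discordant marker = 0.1.
Target odds: 0.2 ÷ 0.8 = 0.25.
Require 0.1ⁿ ≤ 0.25 ÷ 9 = 1/36.
0.1¹ = 0.1 is still above 1/36 but 0.1² = 0.01 is at or below it, so n = 2.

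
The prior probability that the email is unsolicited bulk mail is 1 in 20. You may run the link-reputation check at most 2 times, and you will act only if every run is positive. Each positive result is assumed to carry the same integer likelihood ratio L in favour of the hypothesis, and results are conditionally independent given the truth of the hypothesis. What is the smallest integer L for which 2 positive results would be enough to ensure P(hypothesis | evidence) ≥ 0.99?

Prior odds = 0.05/0.95 = 1/19.
Target odds = 0.99/0.01 = 99.
Need L² ≥ 99 ÷ (1/19) = 1881.
43² = 1849 < 1881 ≤ 1936 = 44², so L = 44.

44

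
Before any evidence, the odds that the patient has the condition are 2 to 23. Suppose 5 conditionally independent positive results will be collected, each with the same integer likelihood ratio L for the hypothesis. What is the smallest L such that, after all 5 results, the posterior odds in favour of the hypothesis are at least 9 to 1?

3

Prior odds = 2/23.
Target odds = 9.
Need L⁵ ≥ 9 ÷ (2/23) = 103.5.
2⁵ = 32 < 103.5 ≤ 243 = 3⁵, so L = 3.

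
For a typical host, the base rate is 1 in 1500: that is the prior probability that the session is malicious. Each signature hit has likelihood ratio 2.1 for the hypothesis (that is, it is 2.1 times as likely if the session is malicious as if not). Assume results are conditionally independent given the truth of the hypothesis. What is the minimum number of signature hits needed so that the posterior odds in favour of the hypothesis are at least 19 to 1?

14

Prior odds = (1/1500)/(1499/1500) = 1/1499.
Likelihood ratio per signature hit = 2.1.
Target odds = 19.
Require 2.1ⁿ ≥ 19 ÷ (1/1499) = 28481.
2.1¹³ ≈15447.2 falls short of 28481 but 2.1¹⁴ ≈32439.2 reaches it, so n = 14.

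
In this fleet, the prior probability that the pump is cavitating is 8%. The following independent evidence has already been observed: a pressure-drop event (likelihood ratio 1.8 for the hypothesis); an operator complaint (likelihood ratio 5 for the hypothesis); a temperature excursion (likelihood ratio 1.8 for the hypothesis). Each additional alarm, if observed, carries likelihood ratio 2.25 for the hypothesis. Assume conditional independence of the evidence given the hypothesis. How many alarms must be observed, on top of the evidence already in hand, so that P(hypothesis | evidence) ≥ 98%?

Prior odds = 0.08/0.92 = 2/23.
Combined Bayes factor of the evidence already in hand = 1.8 × 5 × 1.8 = 16.2.
Odds after that evidence = (2/23) × 16.2 = 162/115.
Target odds = 0.98/0.02 = 49.
Need 2.25ⁿ ≥ 49 ÷ (162/115) = 5635/162.
2.25⁴ = 25.62890625 falls short of 5635/162 but 2.25⁵ = 59049/1024 reaches it, so n = 5.

5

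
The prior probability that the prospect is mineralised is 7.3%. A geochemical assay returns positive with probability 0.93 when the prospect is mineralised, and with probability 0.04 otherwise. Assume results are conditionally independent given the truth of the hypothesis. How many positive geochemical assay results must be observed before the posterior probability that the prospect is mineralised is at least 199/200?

3

Prior odds: 0.073 ÷ 0.927 = 73/927.
Likelihood ratio of a positive result = 0.93/0.04 = 23.25.
Target posterior odds = 0.995/0.005 = 199.
Need (73/927) × 23.25ⁿ ≥ 199, i.e. 23.25ⁿ ≥ 184473/73.
23.25² = 540.5625 falls short of 184473/73 but 23.25³ = 804357/64 reaches it, so n = 3.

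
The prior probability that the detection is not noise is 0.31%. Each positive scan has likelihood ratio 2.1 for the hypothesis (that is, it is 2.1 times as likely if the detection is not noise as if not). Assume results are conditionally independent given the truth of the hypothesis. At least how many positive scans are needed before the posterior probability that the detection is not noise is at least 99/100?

14

Prior odds = 0.0031/0.9969 = 31/9969.
Likelihood ratio per positive scan = 2.1.
Target posterior odds = 0.99/0.01 = 99.
Require 2.1ⁿ ≥ 99 ÷ (31/9969) = 986931/31.
2.1¹³ ≈15447.2 falls short of 986931/31 but 2.1¹⁴ ≈32439.2 reaches it, so n = 14.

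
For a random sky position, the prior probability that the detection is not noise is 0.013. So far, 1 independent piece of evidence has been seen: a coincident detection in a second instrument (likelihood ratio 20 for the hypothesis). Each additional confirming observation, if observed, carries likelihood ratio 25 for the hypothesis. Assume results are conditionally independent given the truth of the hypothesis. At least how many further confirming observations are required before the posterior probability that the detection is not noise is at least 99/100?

Prior odds = 0.013/0.987 = 13/987.
Bayes factor of the evidence already in hand = 20.
Odds after that evidence = (13/987) × 20 = 260/987.
Target odds = 0.99/0.01 = 99.
Need 25ⁿ ≥ 99 ÷ (260/987) = 97713/260.
25¹ = 25 falls short of 97713/260 but 25² = 625 reaches it, so n = 2.

2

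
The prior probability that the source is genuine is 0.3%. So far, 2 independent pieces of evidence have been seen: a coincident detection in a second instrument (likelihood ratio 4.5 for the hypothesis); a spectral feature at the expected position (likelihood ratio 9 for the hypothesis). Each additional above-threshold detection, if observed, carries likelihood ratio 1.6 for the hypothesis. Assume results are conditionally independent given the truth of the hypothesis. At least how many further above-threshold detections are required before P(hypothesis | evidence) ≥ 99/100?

Prior odds = 0.003/0.997 = 3/997.
Combined Bayes factor of the evidence already in hand = 4.5 × 9 = 40.5.
Odds after that evidence = (3/997) × 40.5 = 243/1994.
Target odds = 0.99/0.01 = 99.
Need 1.6ⁿ ≥ 99 ÷ (243/1994) = 21934/27.
1.6¹⁴ ≈720.576 falls short of 21934/27 but 1.6¹⁵ ≈1152.92 reaches it, so n = 15.

15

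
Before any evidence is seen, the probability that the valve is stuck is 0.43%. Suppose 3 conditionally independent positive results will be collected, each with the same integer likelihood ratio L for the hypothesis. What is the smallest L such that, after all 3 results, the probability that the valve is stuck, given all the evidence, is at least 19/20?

Prior odds = 0.0043/0.9957 = 43/9957.
Target odds = 0.95/0.05 = 19.
Need L³ ≥ 19 ÷ (43/9957) = 189183/43.
16³ = 4096 < 189183/43 ≤ 4913 = 17³, so L = 17.

17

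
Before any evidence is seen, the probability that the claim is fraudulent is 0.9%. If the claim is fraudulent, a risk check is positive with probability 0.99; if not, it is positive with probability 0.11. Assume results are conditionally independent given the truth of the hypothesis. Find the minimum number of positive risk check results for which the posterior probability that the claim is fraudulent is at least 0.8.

Prior odds = 0.009/0.991 = 9/991.
Likelihood ratio of a positive = 0.99/0.11 = 9.
Target posterior odds = 0.8/0.2 = 4.
Require 9ⁿ ≥ 4 ÷ (9/991) = 3964/9.
9² = 81 falls short of 3964/9 but 9³ = 729 reaches it, so n = 3.

3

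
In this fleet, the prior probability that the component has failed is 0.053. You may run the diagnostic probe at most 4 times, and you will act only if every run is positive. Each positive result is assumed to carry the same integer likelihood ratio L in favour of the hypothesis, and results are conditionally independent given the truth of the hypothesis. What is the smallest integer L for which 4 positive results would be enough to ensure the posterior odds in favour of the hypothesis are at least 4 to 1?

Prior odds = 0.053/0.947 = 53/947.
Target odds = 4.
Need L⁴ ≥ 4 ÷ (53/947) = 3788/53.
2⁴ = 16 < 3788/53 ≤ 81 = 3⁴, so L = 3.

3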